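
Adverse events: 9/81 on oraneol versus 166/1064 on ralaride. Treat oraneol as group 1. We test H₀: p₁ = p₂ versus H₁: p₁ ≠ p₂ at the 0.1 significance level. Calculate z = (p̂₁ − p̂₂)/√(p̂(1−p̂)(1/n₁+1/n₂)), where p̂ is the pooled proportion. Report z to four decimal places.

p̂₁ = 9/81 = 0.111111, p̂₂ = 166/1064 = 0.156015.
Pooled p̂ = (9+166)/(81+1064) = 175/1145 = 0.152838.
SE = √(p̂(1−p̂)(1/n₁+1/n₂)) = √(0.152838·0.847162·0.0132855) = √(0.00172019) = 0.041475.
z = (0.111111 − 0.156015)/0.041475 = -0.044904/0.041475 = -1.0827.
Two-sided p-value ≈ 2·Φ(−1.083) = 0.2790, so at α = 0.1 we fail to reject H₀.

z = -1.0827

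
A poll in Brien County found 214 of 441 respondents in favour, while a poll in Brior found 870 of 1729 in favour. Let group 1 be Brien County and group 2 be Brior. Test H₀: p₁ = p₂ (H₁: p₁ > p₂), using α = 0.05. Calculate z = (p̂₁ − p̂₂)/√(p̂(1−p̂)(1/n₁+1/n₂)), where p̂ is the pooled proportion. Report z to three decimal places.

z = -0.672

p̂₁ = 214/441 ≈ 0.48526, p̂₂ = 870/1729 ≈ 0.50318.
Pooled p̂ = (214+870)/(441+1729) = 1084/2170 = 0.49954.
SE = √(0.25 × 0.00284594) = 0.02667.
z = (0.48526 − 0.50318)/0.02667 = -0.01792/0.02667 = -0.672.
p-value = P(Z > -0.672) ≈ 0.7492; since p > α = 0.05, fail to reject H₀.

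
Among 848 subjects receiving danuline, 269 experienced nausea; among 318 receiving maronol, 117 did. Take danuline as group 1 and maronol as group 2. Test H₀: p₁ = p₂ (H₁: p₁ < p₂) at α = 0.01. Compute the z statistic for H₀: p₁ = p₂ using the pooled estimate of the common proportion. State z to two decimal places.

z = -1.64

p̂₁ = 269/848 ≈ 0.3172, p̂₂ = 117/318 ≈ 0.3679.
Pooled p̂ = (269+117)/(848+318) = 386/1166 = 0.3310.
SE = √(0.221455 × 0.0043239) = 0.0309.
z = (0.3172 − 0.3679)/0.0309 = -0.0507/0.0309 = -1.64.
p-value = P(Z < -1.639) ≈ 0.0506. With α = 0.01, fail to reject H₀.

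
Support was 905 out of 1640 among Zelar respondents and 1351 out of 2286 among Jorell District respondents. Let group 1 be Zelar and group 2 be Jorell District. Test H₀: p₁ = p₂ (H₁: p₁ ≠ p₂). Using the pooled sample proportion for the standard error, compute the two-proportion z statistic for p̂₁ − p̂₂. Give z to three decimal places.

p̂₁ = 905/1640 = 0.551829, p̂₂ = 1351/2286 = 0.590989.
Pooled p̂ = (905+1351)/(1640+2286) = 2256/3926 = 0.574631.
SE = √(0.24443 × 0.0010472) = 0.015999.
z = (0.551829 − 0.590989)/0.015999 = -0.039160/0.015999 = -2.448.
Two-sided p-value ≈ 2·Φ(−2.448) = 0.0144.

z = -2.448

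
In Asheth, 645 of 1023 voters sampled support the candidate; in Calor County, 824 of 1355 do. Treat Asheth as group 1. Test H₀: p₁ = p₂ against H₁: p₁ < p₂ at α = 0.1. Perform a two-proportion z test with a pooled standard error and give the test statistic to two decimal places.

z = 1.11

p̂₁ = 645/1023 ≈ 0.6305, p̂₂ = 824/1355 ≈ 0.6081.
Pooled p̂ = (645+824)/(1023+1355) = 1469/2378 = 0.6177.
SE = √(p̂(1−p̂)(1/n₁+1/n₂)) = √(0.6177·0.3823·0.00171552) = √(0.000405097) = 0.0201.
z = (0.6305 − 0.6081)/0.0201 = 0.0224/0.0201 = 1.11.
p-value = P(Z < 1.112) ≈ 0.8669; since p > α = 0.1, fail to reject H₀.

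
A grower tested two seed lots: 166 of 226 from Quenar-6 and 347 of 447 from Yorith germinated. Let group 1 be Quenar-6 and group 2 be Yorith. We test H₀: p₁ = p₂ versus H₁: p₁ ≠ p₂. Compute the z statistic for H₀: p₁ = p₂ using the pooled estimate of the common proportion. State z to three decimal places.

z = -1.202

p̂₁ = 166/226 = 0.73451, p̂₂ = 347/447 = 0.77629.
Pooled p̂ = (166+347)/(226+447) = 513/673 = 0.76226.
SE = √(p̂(1−p̂)(1/n₁+1/n₂)) = √(0.76226·0.23774·0.00666192) = √(0.00120728) = 0.03475.
z = (0.73451 − 0.77629)/0.03475 = -0.04178/0.03475 = -1.202.
Two-sided p-value ≈ 2·Φ(−1.202) = 0.2293.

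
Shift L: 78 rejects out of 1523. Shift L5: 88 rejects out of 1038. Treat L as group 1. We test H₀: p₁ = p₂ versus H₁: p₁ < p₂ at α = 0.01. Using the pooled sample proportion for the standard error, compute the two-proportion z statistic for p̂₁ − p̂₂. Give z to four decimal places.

p̂₁ = 78/1523 ≈ 0.0512147, p̂₂ = 88/1038 ≈ 0.0847784.
Pooled p̂ = (78+88)/(1523+1038) = 166/2561 = 0.0648184.
SE = √(0.060617 × 0.00161999) = 0.0099095.
z = (0.0512147 − 0.0847784)/0.0099095 = -0.0335637/0.0099095 = -3.3870.
p-value = P(Z < -3.387) ≈ 0.0004; since p < α = 0.01, reject H₀.

z = -3.3870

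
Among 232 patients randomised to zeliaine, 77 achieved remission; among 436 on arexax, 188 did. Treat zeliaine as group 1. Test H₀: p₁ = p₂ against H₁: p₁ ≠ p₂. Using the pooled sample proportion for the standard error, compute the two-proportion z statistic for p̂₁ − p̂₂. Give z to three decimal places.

p̂₁ = 77/232 ≈ 0.331897, p̂₂ = 188/436 ≈ 0.431193.
Pooled p̂ = (77+188)/(232+436) = 265/668 = 0.396707.
SE = √(p̂(1−p̂)(1/n₁+1/n₂)) = √(0.396707·0.603293·0.00660392) = √(0.00158052) = 0.039756.
z = (0.331897 − 0.431193)/0.039756 = -0.099296/0.039756 = -2.498.
Two-sided p-value ≈ 2·Φ(−2.498) = 0.0125.

z = -2.498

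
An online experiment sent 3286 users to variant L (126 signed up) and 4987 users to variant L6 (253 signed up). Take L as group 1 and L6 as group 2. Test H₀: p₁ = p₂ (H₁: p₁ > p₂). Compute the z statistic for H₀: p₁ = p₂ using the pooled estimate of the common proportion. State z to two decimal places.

p̂₁ = 126/3286 ≈ 0.0383, p̂₂ = 253/4987 ≈ 0.0507.
Pooled p̂ = (126+253)/(3286+4987) = 379/8273 = 0.0458.
SE = √(p̂(1−p̂)(1/n₁+1/n₂)) = √(0.0458·0.9542·0.000504843) = √(2.20682e-05) = 0.0047.
z = (0.0383 − 0.0507)/0.0047 = -0.0124/0.0047 = -2.64.

z = -2.64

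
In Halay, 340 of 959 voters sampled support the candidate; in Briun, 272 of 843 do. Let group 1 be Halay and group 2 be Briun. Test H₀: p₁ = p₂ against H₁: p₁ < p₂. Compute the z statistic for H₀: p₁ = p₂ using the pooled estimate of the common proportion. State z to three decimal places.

z = 1.426

p̂₁ = 340/959 = 0.35454, p̂₂ = 272/843 = 0.32266.
Pooled p̂ = (340+272)/(959+843) = 612/1802 = 0.33962.
SE = √(p̂(1−p̂)(1/n₁+1/n₂)) = √(0.33962·0.66038·0.00222899) = √(0.000499916) = 0.02236.
z = (0.35454 − 0.32266)/0.02236 = 0.03188/0.02236 = 1.426.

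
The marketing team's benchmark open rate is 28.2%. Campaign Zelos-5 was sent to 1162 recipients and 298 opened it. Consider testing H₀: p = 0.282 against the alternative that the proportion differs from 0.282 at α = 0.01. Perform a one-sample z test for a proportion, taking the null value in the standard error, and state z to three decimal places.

z = -1.935

p̂ = 298/1162 ≈ 0.256454.
SE = √(p₀(1−p₀)/n) = √(0.20248/1162) = 0.013200.
z = (0.256454 − 0.282)/0.013200 = -0.025546/0.013200 = -1.935.
Two-sided p-value ≈ 2·Φ(−1.935) = 0.0530. With α = 0.01, fail to reject H₀.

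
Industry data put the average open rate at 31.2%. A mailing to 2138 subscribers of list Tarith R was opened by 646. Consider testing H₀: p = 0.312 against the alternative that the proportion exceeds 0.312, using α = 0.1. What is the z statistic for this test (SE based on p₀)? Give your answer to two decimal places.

p̂ = 646/2138 ≈ 0.3022.
Under H₀, SE = √(0.312·0.688/2138) = √(0.0001004) = 0.0100.
z = (0.3022 − 0.312)/0.0100 = -0.0098/0.0100 = -0.98.
p-value = P(Z > -0.983) ≈ 0.8372; since p > α = 0.1, fail to reject H₀.

z = -0.98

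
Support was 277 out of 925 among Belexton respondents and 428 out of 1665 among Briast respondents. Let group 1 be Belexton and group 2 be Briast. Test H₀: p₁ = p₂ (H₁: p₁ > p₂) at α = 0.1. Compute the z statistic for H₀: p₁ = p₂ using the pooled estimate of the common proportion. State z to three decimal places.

p̂₁ = 277/925 ≈ 0.29946, p̂₂ = 428/1665 ≈ 0.25706.
Pooled p̂ = (277+428)/(925+1665) = 705/2590 = 0.27220.
SE = √(p̂(1−p̂)(1/n₁+1/n₂)) = √(0.27220·0.72780·0.00168168) = √(0.000333154) = 0.01825.
z = (0.29946 − 0.25706)/0.01825 = 0.04240/0.01825 = 2.323.
p-value = P(Z > 2.323) ≈ 0.0101. With α = 0.1, reject H₀.

z = 2.323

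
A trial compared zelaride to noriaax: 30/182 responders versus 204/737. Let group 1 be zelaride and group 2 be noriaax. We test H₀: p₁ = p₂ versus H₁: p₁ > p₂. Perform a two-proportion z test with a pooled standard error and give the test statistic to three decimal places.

z = -3.105

p̂₁ = 30/182 = 0.16484, p̂₂ = 204/737 = 0.27680.
Pooled p̂ = (30+204)/(182+737) = 234/919 = 0.25462.
SE = √(0.189791 × 0.00685136) = 0.03606.
z = (0.16484 − 0.27680)/0.03606 = -0.11196/0.03606 = -3.105.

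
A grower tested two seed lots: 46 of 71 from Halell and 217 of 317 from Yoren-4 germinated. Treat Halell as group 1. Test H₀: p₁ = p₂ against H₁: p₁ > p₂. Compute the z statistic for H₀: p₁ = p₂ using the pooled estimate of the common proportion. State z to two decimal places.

z = -0.60

p̂₁ = 46/71 ≈ 0.6479, p̂₂ = 217/317 ≈ 0.6845.
Pooled p̂ = (46+217)/(71+317) = 263/388 = 0.6778.
SE = √(0.218375 × 0.0172391) = 0.0614.
z = (0.6479 − 0.6845)/0.0614 = -0.0366/0.0614 = -0.60.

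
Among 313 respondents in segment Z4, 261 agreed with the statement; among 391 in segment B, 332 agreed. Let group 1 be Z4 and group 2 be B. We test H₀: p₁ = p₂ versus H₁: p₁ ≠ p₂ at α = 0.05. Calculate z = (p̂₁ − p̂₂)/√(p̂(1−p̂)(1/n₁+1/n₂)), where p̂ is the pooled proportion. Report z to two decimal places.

p̂₁ = 261/313 = 0.8339, p̂₂ = 332/391 = 0.8491.
Pooled p̂ = (261+332)/(313+391) = 593/704 = 0.8423.
SE = √(p̂(1−p̂)(1/n₁+1/n₂)) = √(0.8423·0.1577·0.00575243) = √(0.000763983) = 0.0276.
z = (0.8339 − 0.8491)/0.0276 = -0.0152/0.0276 = -0.55.
Two-sided p-value ≈ 2·Φ(−0.551) = 0.5814. With α = 0.05, fail to reject H₀.

z = -0.55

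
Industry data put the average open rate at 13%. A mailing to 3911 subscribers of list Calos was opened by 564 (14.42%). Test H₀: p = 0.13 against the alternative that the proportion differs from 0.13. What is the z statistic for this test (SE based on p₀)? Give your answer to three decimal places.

p̂ = 564/3911 ≈ 0.144209.
SE = √(p₀(1−p₀)/n) = √(0.1131/3911) = 0.005378.
z = (0.144209 − 0.13)/0.005378 = 0.014209/0.005378 = 2.642.
p-value = 2·P(Z > 2.642) ≈ 0.0082.

z = 2.642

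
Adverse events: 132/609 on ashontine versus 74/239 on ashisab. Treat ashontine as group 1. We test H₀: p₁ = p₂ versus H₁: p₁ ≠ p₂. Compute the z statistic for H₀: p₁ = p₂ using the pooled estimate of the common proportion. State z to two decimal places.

z = -2.84

p̂₁ = 132/609 = 0.2167, p̂₂ = 74/239 = 0.3096.
Pooled p̂ = (132+74)/(609+239) = 206/848 = 0.2429.
SE = √(p̂(1−p̂)(1/n₁+1/n₂)) = √(0.2429·0.7571·0.00582614) = √(0.0010715) = 0.0327.
z = (0.2167 − 0.3096)/0.0327 = -0.0929/0.0327 = -2.84.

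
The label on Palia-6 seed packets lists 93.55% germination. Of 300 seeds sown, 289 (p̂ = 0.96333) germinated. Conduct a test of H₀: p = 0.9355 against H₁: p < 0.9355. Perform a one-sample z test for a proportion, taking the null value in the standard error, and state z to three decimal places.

p̂ = 289/300 ≈ 0.96333.
Under H₀, SE = √(0.9355·0.0645/300) = √(0.000201133) = 0.01418.
z = (0.96333 − 0.9355)/0.01418 = 0.02783/0.01418 = 1.963.
p-value = P(Z < 1.963) ≈ 0.9752.

z = 1.963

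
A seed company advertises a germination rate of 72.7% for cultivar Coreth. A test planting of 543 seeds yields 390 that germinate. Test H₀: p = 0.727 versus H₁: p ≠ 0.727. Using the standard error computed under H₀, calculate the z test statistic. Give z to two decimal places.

z = -0.46

p̂ = 390/543 = 0.7182.
Standard error under H₀: √(0.727×0.273/543) = 0.0191.
z = (0.7182 − 0.727)/0.0191 = -0.0088/0.0191 = -0.46.
Two-sided p-value ≈ 2·Φ(−0.459) = 0.6465.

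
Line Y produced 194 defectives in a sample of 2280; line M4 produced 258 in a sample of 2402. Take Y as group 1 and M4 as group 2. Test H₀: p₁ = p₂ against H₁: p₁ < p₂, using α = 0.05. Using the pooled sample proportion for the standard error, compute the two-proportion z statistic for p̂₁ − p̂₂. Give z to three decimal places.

z = -2.585

p̂₁ = 194/2280 ≈ 0.085088, p̂₂ = 258/2402 ≈ 0.107410.
Pooled p̂ = (194+258)/(2280+2402) = 452/4682 = 0.096540.
SE = √(p̂(1−p̂)(1/n₁+1/n₂)) = √(0.096540·0.903460·0.000854916) = √(7.45658e-05) = 0.008635.
z = (0.085088 − 0.107410)/0.008635 = -0.022322/0.008635 = -2.585.
p-value = P(Z < -2.585) ≈ 0.0049. With α = 0.05, reject H₀.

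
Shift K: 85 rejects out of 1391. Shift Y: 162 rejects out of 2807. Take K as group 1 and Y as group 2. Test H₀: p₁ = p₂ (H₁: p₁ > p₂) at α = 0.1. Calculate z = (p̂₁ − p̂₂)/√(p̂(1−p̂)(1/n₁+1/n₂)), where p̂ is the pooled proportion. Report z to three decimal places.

z = 0.440

p̂₁ = 85/1391 = 0.06111, p̂₂ = 162/2807 = 0.05771.
Pooled p̂ = (85+162)/(1391+2807) = 247/4198 = 0.05884.
SE = √(p̂(1−p̂)(1/n₁+1/n₂)) = √(0.05884·0.94116·0.00107516) = √(5.95377e-05) = 0.00772.
z = (0.06111 − 0.05771)/0.00772 = 0.00340/0.00772 = 0.440.
p-value = P(Z > 0.440) ≈ 0.3300, so at α = 0.1 we fail to reject H₀.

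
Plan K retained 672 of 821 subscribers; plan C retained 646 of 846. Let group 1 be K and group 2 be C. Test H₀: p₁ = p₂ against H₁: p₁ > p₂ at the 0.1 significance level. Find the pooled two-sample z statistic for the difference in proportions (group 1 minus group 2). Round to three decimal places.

z = 2.755

p̂₁ = 672/821 ≈ 0.818514, p̂₂ = 646/846 ≈ 0.763593.
Pooled p̂ = (672+646)/(821+846) = 1318/1667 = 0.790642.
SE = √(0.165527 × 0.00240006) = 0.019932.
z = (0.818514 − 0.763593)/0.019932 = 0.054921/0.019932 = 2.755.
p-value = P(Z > 2.755) ≈ 0.0029, so at α = 0.1 we reject H₀.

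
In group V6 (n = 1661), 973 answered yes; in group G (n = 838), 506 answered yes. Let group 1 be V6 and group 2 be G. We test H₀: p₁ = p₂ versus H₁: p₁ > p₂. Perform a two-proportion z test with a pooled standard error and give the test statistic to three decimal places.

p̂₁ = 973/1661 ≈ 0.58579, p̂₂ = 506/838 ≈ 0.60382.
Pooled p̂ = (973+506)/(1661+838) = 1479/2499 = 0.59184.
SE = √(p̂(1−p̂)(1/n₁+1/n₂)) = √(0.59184·0.40816·0.00179536) = √(0.000433699) = 0.02083.
z = (0.58579 − 0.60382)/0.02083 = -0.01803/0.02083 = -0.866.

z = -0.866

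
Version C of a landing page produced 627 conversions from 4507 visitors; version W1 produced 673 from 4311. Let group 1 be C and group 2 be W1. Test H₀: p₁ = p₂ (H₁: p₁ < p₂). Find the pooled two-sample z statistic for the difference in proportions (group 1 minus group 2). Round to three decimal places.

p̂₁ = 627/4507 ≈ 0.13912, p̂₂ = 673/4311 ≈ 0.15611.
Pooled p̂ = (627+673)/(4507+4311) = 1300/8818 = 0.14743.
SE = √(p̂(1−p̂)(1/n₁+1/n₂)) = √(0.14743·0.85257·0.000453842) = √(5.7044e-05) = 0.00755.
z = (0.13912 − 0.15611)/0.00755 = -0.01699/0.00755 = -2.250.

z = -2.250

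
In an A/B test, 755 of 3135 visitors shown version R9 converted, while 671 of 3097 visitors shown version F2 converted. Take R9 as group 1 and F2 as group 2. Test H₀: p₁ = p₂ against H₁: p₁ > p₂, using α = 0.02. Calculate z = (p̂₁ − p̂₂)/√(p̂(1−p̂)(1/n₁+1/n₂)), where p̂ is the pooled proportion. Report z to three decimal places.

z = 2.271

p̂₁ = 755/3135 = 0.240829, p̂₂ = 671/3097 = 0.216661.
Pooled p̂ = (755+671)/(3135+3097) = 1426/6232 = 0.228819.
SE = √(0.176461 × 0.000641872) = 0.010643.
z = (0.240829 − 0.216661)/0.010643 = 0.024168/0.010643 = 2.271.
p-value = P(Z > 2.271) ≈ 0.0116, so at α = 0.02 we reject H₀.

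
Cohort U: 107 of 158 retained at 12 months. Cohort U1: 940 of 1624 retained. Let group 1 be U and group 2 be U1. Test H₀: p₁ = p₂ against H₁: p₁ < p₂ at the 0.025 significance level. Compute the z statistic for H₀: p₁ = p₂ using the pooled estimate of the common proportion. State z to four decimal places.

z = 2.3985

p̂₁ = 107/158 ≈ 0.677215, p̂₂ = 940/1624 ≈ 0.578818.
Pooled p̂ = (107+940)/(158+1624) = 1047/1782 = 0.587542.
SE = √(p̂(1−p̂)(1/n₁+1/n₂)) = √(0.587542·0.412458·0.00694488) = √(0.001683) = 0.041024.
z = (0.677215 − 0.578818)/0.041024 = 0.098397/0.041024 = 2.3985.
p-value = P(Z < 2.399) ≈ 0.9918; since p > α = 0.025, fail to reject H₀.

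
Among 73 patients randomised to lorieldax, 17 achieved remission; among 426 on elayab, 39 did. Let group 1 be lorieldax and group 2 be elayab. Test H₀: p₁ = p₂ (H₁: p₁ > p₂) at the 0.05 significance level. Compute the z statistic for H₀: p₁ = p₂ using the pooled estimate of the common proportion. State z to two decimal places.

p̂₁ = 17/73 = 0.2329, p̂₂ = 39/426 = 0.0915.
Pooled p̂ = (17+39)/(73+426) = 56/499 = 0.1122.
SE = √(0.0996301 × 0.016046) = 0.0400.
z = (0.2329 − 0.0915)/0.0400 = 0.1414/0.0400 = 3.53.
p-value = P(Z > 3.535) ≈ 0.0002; since p < α = 0.05, reject H₀.

z = 3.53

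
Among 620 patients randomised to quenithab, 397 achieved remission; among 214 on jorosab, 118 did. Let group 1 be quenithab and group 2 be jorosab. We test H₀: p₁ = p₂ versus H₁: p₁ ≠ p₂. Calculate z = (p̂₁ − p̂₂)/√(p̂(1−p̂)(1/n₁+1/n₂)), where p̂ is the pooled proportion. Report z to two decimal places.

z = 2.31

p̂₁ = 397/620 = 0.6403, p̂₂ = 118/214 = 0.5514.
Pooled p̂ = (397+118)/(620+214) = 515/834 = 0.6175.
SE = √(p̂(1−p̂)(1/n₁+1/n₂)) = √(0.6175·0.3825·0.0062858) = √(0.00148466) = 0.0385.
z = (0.6403 − 0.5514)/0.0385 = 0.0889/0.0385 = 2.31.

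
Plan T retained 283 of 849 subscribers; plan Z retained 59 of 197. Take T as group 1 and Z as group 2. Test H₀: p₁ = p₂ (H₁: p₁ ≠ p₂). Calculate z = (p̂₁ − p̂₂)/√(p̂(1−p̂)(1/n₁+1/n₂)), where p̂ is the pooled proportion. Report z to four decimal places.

p̂₁ = 283/849 = 0.333333, p̂₂ = 59/197 = 0.299492.
Pooled p̂ = (283+59)/(849+197) = 342/1046 = 0.326960.
SE = √(p̂(1−p̂)(1/n₁+1/n₂)) = √(0.326960·0.673040·0.006254) = √(0.00137624) = 0.037098.
z = (0.333333 − 0.299492)/0.037098 = 0.033841/0.037098 = 0.9122.
Two-sided p-value ≈ 2·Φ(−0.912) = 0.3617.

z = 0.9122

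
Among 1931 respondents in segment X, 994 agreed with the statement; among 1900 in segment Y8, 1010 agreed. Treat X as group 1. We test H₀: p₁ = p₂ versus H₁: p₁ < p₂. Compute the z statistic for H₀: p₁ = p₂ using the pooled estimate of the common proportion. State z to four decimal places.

z = -1.0421

p̂₁ = 994/1931 ≈ 0.514759, p̂₂ = 1010/1900 ≈ 0.531579.
Pooled p̂ = (994+1010)/(1931+1900) = 2004/3831 = 0.523101.
SE = √(p̂(1−p̂)(1/n₁+1/n₂)) = √(0.523101·0.476899·0.00104418) = √(0.000260488) = 0.016140.
z = (0.514759 − 0.531579)/0.016140 = -0.016820/0.016140 = -1.0421.
p-value = P(Z < -1.042) ≈ 0.1487.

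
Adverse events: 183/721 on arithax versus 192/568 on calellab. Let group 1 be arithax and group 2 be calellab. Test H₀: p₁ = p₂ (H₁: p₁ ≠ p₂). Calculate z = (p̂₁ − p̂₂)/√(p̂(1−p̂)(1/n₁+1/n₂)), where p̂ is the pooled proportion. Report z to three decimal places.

z = -3.305

p̂₁ = 183/721 = 0.25381, p̂₂ = 192/568 = 0.33803.
Pooled p̂ = (183+192)/(721+568) = 375/1289 = 0.29092.
SE = √(0.206287 × 0.00314753) = 0.02548.
z = (0.25381 − 0.33803)/0.02548 = -0.08422/0.02548 = -3.305.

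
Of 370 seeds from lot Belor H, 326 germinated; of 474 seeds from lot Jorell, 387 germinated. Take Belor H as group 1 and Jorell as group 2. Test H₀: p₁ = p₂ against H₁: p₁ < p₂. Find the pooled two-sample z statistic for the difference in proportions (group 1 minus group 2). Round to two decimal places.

z = 2.57

p̂₁ = 326/370 ≈ 0.8811, p̂₂ = 387/474 ≈ 0.8165.
Pooled p̂ = (326+387)/(370+474) = 713/844 = 0.8448.
SE = √(p̂(1−p̂)(1/n₁+1/n₂)) = √(0.8448·0.1552·0.00481241) = √(0.000631013) = 0.0251.
z = (0.8811 − 0.8165)/0.0251 = 0.0646/0.0251 = 2.57.
p-value = P(Z < 2.573) ≈ 0.9950.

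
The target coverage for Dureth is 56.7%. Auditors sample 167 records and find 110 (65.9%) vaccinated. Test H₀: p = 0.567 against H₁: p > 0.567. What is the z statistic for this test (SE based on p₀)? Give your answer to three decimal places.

p̂ = 110/167 ≈ 0.65868.
Under H₀, SE = √(0.567·0.433/167) = √(0.00147013) = 0.03834.
z = (0.65868 − 0.567)/0.03834 = 0.09168/0.03834 = 2.391.
p-value = P(Z > 2.391) ≈ 0.0084.

z = 2.391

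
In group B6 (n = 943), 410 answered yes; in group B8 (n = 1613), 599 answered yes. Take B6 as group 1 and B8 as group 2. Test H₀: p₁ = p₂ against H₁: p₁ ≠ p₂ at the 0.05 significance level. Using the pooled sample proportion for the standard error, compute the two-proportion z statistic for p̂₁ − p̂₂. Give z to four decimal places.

p̂₁ = 410/943 ≈ 0.434783, p̂₂ = 599/1613 ≈ 0.371358.
Pooled p̂ = (410+599)/(943+1613) = 1009/2556 = 0.394757.
SE = √(0.238924 × 0.00168041) = 0.020037.
z = (0.434783 − 0.371358)/0.020037 = 0.063425/0.020037 = 3.1654.
p-value = 2·P(Z > 3.165) ≈ 0.0015. With α = 0.05, reject H₀.

z = 3.1654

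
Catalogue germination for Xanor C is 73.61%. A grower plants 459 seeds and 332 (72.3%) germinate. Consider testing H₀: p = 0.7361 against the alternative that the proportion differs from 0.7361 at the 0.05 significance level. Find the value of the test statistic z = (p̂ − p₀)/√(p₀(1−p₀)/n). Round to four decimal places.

p̂ = 332/459 = 0.723312.
SE = √(p₀(1−p₀)/n) = √(0.19426/459) = 0.020572.
z = (0.723312 − 0.7361)/0.020572 = -0.012788/0.020572 = -0.6216.
Two-sided p-value ≈ 2·Φ(−0.622) = 0.5342; since p > α = 0.05, fail to reject H₀.

z = -0.6216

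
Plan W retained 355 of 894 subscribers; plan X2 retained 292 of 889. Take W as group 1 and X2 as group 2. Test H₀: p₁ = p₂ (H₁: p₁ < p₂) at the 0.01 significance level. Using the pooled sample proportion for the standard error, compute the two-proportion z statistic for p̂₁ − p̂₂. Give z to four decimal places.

z = 3.0136

p̂₁ = 355/894 = 0.3970917, p̂₂ = 292/889 = 0.3284589.
Pooled p̂ = (355+292)/(894+889) = 647/1783 = 0.3628716.
SE = √(p̂(1−p̂)(1/n₁+1/n₂)) = √(0.3628716·0.6371284·0.00224343) = √(0.000518671) = 0.0227744.
z = (0.3970917 − 0.3284589)/0.0227744 = 0.0686328/0.0227744 = 3.0136.
p-value = P(Z < 3.014) ≈ 0.9987; since p > α = 0.01, fail to reject H₀.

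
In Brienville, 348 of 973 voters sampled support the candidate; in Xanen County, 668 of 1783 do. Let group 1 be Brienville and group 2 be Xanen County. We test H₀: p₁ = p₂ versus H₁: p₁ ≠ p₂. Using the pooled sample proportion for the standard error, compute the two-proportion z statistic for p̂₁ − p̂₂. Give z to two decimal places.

p̂₁ = 348/973 = 0.3577, p̂₂ = 668/1783 = 0.3746.
Pooled p̂ = (348+668)/(973+1783) = 1016/2756 = 0.3687.
SE = √(0.232747 × 0.0015886) = 0.0192.
z = (0.3577 − 0.3746)/0.0192 = -0.0169/0.0192 = -0.88.
p-value = 2·P(Z > 0.884) ≈ 0.3768.

z = -0.88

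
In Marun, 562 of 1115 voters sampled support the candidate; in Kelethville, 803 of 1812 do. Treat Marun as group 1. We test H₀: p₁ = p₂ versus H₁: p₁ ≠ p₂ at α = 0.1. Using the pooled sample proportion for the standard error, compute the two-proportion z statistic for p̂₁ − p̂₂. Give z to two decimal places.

p̂₁ = 562/1115 = 0.50404, p̂₂ = 803/1812 = 0.44316.
Pooled p̂ = (562+803)/(1115+1812) = 1365/2927 = 0.46635.
SE = √(0.248868 × 0.00144874) = 0.01899.
z = (0.50404 − 0.44316)/0.01899 = 0.06088/0.01899 = 3.21.
Two-sided p-value ≈ 2·Φ(−3.206) = 0.0013; since p < α = 0.1, reject H₀.

z = 3.21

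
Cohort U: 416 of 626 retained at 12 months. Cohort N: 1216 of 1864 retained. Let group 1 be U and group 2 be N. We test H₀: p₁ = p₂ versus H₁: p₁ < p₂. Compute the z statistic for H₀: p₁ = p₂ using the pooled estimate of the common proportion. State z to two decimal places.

z = 0.55

p̂₁ = 416/626 = 0.6645, p̂₂ = 1216/1864 = 0.6524.
Pooled p̂ = (416+1216)/(626+1864) = 1632/2490 = 0.6554.
SE = √(p̂(1−p̂)(1/n₁+1/n₂)) = √(0.6554·0.3446·0.00213392) = √(0.000481934) = 0.0220.
z = (0.6645 − 0.6524)/0.0220 = 0.0121/0.0220 = 0.55.
p-value = P(Z < 0.555) ≈ 0.7104.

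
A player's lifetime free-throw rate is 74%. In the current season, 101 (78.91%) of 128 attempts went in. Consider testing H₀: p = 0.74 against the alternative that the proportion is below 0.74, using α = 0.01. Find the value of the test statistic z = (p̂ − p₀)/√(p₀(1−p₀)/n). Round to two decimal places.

z = 1.27

p̂ = 101/128 ≈ 0.7891.
Standard error under H₀: √(0.74×0.26/128) = 0.0388.
z = (0.7891 − 0.74)/0.0388 = 0.0491/0.0388 = 1.27.
p-value = P(Z < 1.265) ≈ 0.8971. With α = 0.01, fail to reject H₀.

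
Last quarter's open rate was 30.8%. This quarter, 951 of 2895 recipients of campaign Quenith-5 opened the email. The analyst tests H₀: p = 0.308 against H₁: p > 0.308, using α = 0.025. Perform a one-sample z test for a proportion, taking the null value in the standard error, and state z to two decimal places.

z = 2.39

p̂ = 951/2895 ≈ 0.32850.
Under H₀, SE = √(0.308·0.692/2895) = √(7.36221e-05) = 0.00858.
z = (0.32850 − 0.308)/0.00858 = 0.02050/0.00858 = 2.39.
p-value = P(Z > 2.389) ≈ 0.0084; since p < α = 0.025, reject H₀.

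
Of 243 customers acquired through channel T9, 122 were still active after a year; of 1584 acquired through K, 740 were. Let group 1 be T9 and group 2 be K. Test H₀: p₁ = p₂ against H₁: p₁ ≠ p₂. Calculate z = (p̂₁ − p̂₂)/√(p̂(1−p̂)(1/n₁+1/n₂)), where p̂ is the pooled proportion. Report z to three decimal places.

p̂₁ = 122/243 ≈ 0.502058, p̂₂ = 740/1584 ≈ 0.467172.
Pooled p̂ = (122+740)/(243+1584) = 862/1827 = 0.471812.
SE = √(p̂(1−p̂)(1/n₁+1/n₂)) = √(0.471812·0.528188·0.00474654) = √(0.00118286) = 0.034393.
z = (0.502058 − 0.467172)/0.034393 = 0.034886/0.034393 = 1.014.
p-value = 2·P(Z > 1.014) ≈ 0.3104.

z = 1.014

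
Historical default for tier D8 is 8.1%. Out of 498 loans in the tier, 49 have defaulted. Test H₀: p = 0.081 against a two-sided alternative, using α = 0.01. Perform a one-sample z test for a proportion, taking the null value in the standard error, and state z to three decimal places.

p̂ = 49/498 = 0.098394.
SE = √(p₀(1−p₀)/n) = √(0.074439/498) = 0.012226.
z = (0.098394 − 0.081)/0.012226 = 0.017394/0.012226 = 1.423.
Two-sided p-value ≈ 2·Φ(−1.423) = 0.1548; since p > α = 0.01, fail to reject H₀.

z = 1.423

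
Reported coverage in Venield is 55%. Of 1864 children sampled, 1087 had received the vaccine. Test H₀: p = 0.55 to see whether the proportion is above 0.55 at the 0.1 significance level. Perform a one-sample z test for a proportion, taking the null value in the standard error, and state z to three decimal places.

p̂ = 1087/1864 = 0.583155.
Standard error under H₀: √(0.55×0.45/1864) = 0.011523.
z = (0.583155 − 0.55)/0.011523 = 0.033155/0.011523 = 2.877.
p-value = P(Z > 2.877) ≈ 0.0020; since p < α = 0.1, reject H₀.

z = 2.877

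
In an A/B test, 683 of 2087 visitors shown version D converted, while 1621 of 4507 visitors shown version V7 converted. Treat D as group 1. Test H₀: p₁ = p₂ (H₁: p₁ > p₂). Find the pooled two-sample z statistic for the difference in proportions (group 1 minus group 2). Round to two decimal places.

p̂₁ = 683/2087 ≈ 0.3273, p̂₂ = 1621/4507 ≈ 0.3597.
Pooled p̂ = (683+1621)/(2087+4507) = 2304/6594 = 0.3494.
SE = √(0.227322 × 0.000701034) = 0.0126.
z = (0.3273 − 0.3597)/0.0126 = -0.0324/0.0126 = -2.57.

z = -2.57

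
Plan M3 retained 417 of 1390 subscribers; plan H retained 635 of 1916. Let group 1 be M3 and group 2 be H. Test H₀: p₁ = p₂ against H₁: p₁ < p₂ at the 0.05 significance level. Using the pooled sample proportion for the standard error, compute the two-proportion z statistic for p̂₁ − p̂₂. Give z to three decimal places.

z = -1.915

p̂₁ = 417/1390 = 0.30000, p̂₂ = 635/1916 = 0.33142.
Pooled p̂ = (417+635)/(1390+1916) = 1052/3306 = 0.31821.
SE = √(p̂(1−p̂)(1/n₁+1/n₂)) = √(0.31821·0.68179·0.00124135) = √(0.000269312) = 0.01641.
z = (0.30000 − 0.33142)/0.01641 = -0.03142/0.01641 = -1.915.
p-value = P(Z < -1.915) ≈ 0.0278, so at α = 0.05 we reject H₀.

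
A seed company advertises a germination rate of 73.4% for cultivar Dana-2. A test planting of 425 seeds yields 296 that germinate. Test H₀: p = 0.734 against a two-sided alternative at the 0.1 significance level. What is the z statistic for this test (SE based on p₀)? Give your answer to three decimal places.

p̂ = 296/425 ≈ 0.69647.
SE = √(p₀(1−p₀)/n) = √(0.19524/425) = 0.02143.
z = (0.69647 − 0.734)/0.02143 = -0.03753/0.02143 = -1.751.
Two-sided p-value ≈ 2·Φ(−1.751) = 0.0800. With α = 0.1, reject H₀.

z = -1.751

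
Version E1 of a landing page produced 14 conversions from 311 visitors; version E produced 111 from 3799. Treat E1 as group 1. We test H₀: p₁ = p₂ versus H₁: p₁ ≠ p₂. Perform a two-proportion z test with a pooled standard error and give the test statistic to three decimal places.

p̂₁ = 14/311 ≈ 0.04502, p̂₂ = 111/3799 ≈ 0.02922.
Pooled p̂ = (14+111)/(311+3799) = 125/4110 = 0.03041.
SE = √(0.0294886 × 0.00347866) = 0.01013.
z = (0.04502 − 0.02922)/0.01013 = 0.01580/0.01013 = 1.560.
p-value = 2·P(Z > 1.560) ≈ 0.1188.

z = 1.560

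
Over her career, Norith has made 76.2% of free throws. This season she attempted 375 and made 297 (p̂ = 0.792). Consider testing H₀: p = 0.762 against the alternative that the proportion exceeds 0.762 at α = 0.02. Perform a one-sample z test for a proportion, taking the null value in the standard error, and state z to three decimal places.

p̂ = 297/375 = 0.79200.
Standard error under H₀: √(0.762×0.238/375) = 0.02199.
z = (0.79200 − 0.762)/0.02199 = 0.03000/0.02199 = 1.364.
p-value = P(Z > 1.364) ≈ 0.0863. With α = 0.02, fail to reject H₀.

z = 1.364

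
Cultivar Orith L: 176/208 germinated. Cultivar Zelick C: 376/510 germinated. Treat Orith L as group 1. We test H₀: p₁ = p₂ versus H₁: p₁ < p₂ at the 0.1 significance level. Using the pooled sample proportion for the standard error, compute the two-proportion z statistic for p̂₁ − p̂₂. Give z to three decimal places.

z = 3.140

p̂₁ = 176/208 = 0.846154, p̂₂ = 376/510 = 0.737255.
Pooled p̂ = (176+376)/(208+510) = 552/718 = 0.768802.
SE = √(p̂(1−p̂)(1/n₁+1/n₂)) = √(0.768802·0.231198·0.00676848) = √(0.00120307) = 0.034685.
z = (0.846154 − 0.737255)/0.034685 = 0.108899/0.034685 = 3.140.
p-value = P(Z < 3.140) ≈ 0.9992; since p > α = 0.1, fail to reject H₀.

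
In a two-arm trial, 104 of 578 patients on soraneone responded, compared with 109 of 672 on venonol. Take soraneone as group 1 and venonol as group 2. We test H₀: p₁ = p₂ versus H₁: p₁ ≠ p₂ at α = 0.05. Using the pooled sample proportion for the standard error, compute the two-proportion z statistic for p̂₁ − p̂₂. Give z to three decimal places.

p̂₁ = 104/578 = 0.17993, p̂₂ = 109/672 = 0.16220.
Pooled p̂ = (104+109)/(578+672) = 213/1250 = 0.17040.
SE = √(0.141364 × 0.0032182) = 0.02133.
z = (0.17993 − 0.16220)/0.02133 = 0.01773/0.02133 = 0.831.
Two-sided p-value ≈ 2·Φ(−0.831) = 0.4059; since p > α = 0.05, fail to reject H₀.

z = 0.831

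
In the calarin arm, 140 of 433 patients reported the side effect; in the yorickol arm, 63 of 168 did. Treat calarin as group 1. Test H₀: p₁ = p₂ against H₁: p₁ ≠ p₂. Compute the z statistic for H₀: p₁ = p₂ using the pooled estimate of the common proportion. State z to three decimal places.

z = -1.202

p̂₁ = 140/433 ≈ 0.32333, p̂₂ = 63/168 ≈ 0.37500.
Pooled p̂ = (140+63)/(433+168) = 203/601 = 0.33777.
SE = √(p̂(1−p̂)(1/n₁+1/n₂)) = √(0.33777·0.66223·0.00826185) = √(0.00184802) = 0.04299.
z = (0.32333 − 0.37500)/0.04299 = -0.05167/0.04299 = -1.202.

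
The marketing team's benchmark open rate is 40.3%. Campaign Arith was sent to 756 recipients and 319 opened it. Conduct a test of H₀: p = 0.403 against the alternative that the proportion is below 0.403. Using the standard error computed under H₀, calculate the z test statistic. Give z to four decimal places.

p̂ = 319/756 ≈ 0.421958.
Under H₀, SE = √(0.403·0.597/756) = √(0.000318242) = 0.017839.
z = (0.421958 − 0.403)/0.017839 = 0.018958/0.017839 = 1.0627.
p-value = P(Z < 1.063) ≈ 0.8560.

z = 1.0627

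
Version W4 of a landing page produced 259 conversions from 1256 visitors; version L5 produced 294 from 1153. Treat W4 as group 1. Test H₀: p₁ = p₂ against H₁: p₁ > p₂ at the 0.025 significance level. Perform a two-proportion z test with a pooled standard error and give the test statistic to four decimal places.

z = -2.8437

p̂₁ = 259/1256 = 0.2062102, p̂₂ = 294/1153 = 0.2549870.
Pooled p̂ = (259+294)/(1256+1153) = 553/2409 = 0.2295558.
SE = √(p̂(1−p̂)(1/n₁+1/n₂)) = √(0.2295558·0.7704442·0.00166348) = √(0.000294203) = 0.0171524.
z = (0.2062102 − 0.2549870)/0.0171524 = -0.0487768/0.0171524 = -2.8437.
p-value = P(Z > -2.844) ≈ 0.9978; since p > α = 0.025, fail to reject H₀.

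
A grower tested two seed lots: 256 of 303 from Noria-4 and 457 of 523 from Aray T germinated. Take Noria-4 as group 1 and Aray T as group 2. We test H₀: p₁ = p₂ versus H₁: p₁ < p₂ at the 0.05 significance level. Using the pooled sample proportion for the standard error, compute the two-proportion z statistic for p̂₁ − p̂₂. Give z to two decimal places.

z = -1.17

p̂₁ = 256/303 ≈ 0.8449, p̂₂ = 457/523 ≈ 0.8738.
Pooled p̂ = (256+457)/(303+523) = 713/826 = 0.8632.
SE = √(0.118089 × 0.00521238) = 0.0248.
z = (0.8449 − 0.8738)/0.0248 = -0.0289/0.0248 = -1.17.
p-value = P(Z < -1.166) ≈ 0.1219. With α = 0.05, fail to reject H₀.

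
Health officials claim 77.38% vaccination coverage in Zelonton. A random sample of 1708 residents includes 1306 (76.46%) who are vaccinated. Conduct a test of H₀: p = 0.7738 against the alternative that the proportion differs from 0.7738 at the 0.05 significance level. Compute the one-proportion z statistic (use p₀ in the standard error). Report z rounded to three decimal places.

z = -0.905

p̂ = 1306/1708 ≈ 0.76464.
SE = √(p₀(1−p₀)/n) = √(0.17503/1708) = 0.01012.
z = (0.76464 − 0.7738)/0.01012 = -0.00916/0.01012 = -0.905.
Two-sided p-value ≈ 2·Φ(−0.905) = 0.3654. With α = 0.05, fail to reject H₀.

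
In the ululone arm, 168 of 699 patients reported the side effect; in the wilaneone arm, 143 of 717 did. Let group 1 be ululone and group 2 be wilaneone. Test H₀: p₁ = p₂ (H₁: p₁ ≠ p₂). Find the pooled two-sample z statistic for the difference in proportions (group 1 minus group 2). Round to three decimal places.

z = 1.859

p̂₁ = 168/699 ≈ 0.240343, p̂₂ = 143/717 ≈ 0.199442.
Pooled p̂ = (168+143)/(699+717) = 311/1416 = 0.219633.
SE = √(0.171394 × 0.00282532) = 0.022006.
z = (0.240343 − 0.199442)/0.022006 = 0.040901/0.022006 = 1.859.
Two-sided p-value ≈ 2·Φ(−1.859) = 0.0631.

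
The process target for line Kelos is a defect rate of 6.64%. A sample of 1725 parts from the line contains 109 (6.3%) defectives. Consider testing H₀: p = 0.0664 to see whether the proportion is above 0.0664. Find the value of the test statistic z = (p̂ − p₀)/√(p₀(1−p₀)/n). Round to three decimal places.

z = -0.536

p̂ = 109/1725 ≈ 0.06319.
Standard error under H₀: √(0.0664×0.9336/1725) = 0.00599.
z = (0.06319 − 0.0664)/0.00599 = -0.00321/0.00599 = -0.536.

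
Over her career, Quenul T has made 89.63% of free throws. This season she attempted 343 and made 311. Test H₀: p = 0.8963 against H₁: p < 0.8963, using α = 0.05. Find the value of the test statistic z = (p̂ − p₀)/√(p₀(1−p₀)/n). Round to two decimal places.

p̂ = 311/343 = 0.9067.
Standard error under H₀: √(0.8963×0.1037/343) = 0.0165.
z = (0.9067 − 0.8963)/0.0165 = 0.0104/0.0165 = 0.63.
p-value = P(Z < 0.632) ≈ 0.7363; since p > α = 0.05, fail to reject H₀.

z = 0.63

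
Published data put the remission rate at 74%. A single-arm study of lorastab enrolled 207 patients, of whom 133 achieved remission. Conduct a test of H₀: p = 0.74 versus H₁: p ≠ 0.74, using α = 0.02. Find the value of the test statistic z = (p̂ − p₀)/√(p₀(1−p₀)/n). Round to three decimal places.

p̂ = 133/207 = 0.642512.
Under H₀, SE = √(0.74·0.26/207) = √(0.000929469) = 0.030487.
z = (0.642512 − 0.74)/0.030487 = -0.097488/0.030487 = -3.198.
p-value = 2·P(Z > 3.198) ≈ 0.0014. With α = 0.02, reject H₀.

z = -3.198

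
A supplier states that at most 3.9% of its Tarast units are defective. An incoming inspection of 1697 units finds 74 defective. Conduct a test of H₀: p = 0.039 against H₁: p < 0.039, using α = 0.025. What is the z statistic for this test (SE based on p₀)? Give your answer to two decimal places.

z = 0.98

p̂ = 74/1697 ≈ 0.0436.
Standard error under H₀: √(0.039×0.961/1697) = 0.0047.
z = (0.0436 − 0.039)/0.0047 = 0.0046/0.0047 = 0.98.
p-value = P(Z < 0.980) ≈ 0.8365; since p > α = 0.025, fail to reject H₀.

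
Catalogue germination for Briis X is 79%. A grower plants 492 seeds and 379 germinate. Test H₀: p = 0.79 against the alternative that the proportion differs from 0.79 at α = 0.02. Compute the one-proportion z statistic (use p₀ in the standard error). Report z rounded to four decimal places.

p̂ = 379/492 = 0.770325.
SE = √(p₀(1−p₀)/n) = √(0.1659/492) = 0.018363.
z = (0.770325 − 0.79)/0.018363 = -0.019675/0.018363 = -1.0714.
p-value = 2·P(Z > 1.071) ≈ 0.2840, so at α = 0.02 we fail to reject H₀.

z = -1.0714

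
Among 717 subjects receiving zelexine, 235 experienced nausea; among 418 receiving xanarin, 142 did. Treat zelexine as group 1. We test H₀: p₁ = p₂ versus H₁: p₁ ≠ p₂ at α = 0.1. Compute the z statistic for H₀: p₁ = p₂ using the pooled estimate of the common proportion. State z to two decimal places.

p̂₁ = 235/717 ≈ 0.3278, p̂₂ = 142/418 ≈ 0.3397.
Pooled p̂ = (235+142)/(717+418) = 377/1135 = 0.3322.
SE = √(p̂(1−p̂)(1/n₁+1/n₂)) = √(0.3322·0.6678·0.00378704) = √(0.000840077) = 0.0290.
z = (0.3278 − 0.3397)/0.0290 = -0.0119/0.0290 = -0.41.
Two-sided p-value ≈ 2·Φ(−0.413) = 0.6799, so at α = 0.1 we fail to reject H₀.

z = -0.41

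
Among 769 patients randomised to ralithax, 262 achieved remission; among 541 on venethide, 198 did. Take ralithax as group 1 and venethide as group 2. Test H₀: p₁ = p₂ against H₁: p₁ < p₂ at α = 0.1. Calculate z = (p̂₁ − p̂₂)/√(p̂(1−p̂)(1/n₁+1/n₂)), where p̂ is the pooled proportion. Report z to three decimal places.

z = -0.944

p̂₁ = 262/769 = 0.34070, p̂₂ = 198/541 = 0.36599.
Pooled p̂ = (262+198)/(769+541) = 460/1310 = 0.35115.
SE = √(0.227842 × 0.00314882) = 0.02678.
z = (0.34070 − 0.36599)/0.02678 = -0.02529/0.02678 = -0.944.
p-value = P(Z < -0.944) ≈ 0.1726, so at α = 0.1 we fail to reject H₀.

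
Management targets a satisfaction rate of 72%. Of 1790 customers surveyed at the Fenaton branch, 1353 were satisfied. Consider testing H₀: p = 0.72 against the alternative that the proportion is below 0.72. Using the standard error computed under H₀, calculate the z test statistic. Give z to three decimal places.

z = 3.380

p̂ = 1353/1790 = 0.7558659.
Standard error under H₀: √(0.72×0.28/1790) = 0.0106125.
z = (0.7558659 − 0.72)/0.0106125 = 0.0358659/0.0106125 = 3.380.
p-value = P(Z < 3.380) ≈ 0.9996.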